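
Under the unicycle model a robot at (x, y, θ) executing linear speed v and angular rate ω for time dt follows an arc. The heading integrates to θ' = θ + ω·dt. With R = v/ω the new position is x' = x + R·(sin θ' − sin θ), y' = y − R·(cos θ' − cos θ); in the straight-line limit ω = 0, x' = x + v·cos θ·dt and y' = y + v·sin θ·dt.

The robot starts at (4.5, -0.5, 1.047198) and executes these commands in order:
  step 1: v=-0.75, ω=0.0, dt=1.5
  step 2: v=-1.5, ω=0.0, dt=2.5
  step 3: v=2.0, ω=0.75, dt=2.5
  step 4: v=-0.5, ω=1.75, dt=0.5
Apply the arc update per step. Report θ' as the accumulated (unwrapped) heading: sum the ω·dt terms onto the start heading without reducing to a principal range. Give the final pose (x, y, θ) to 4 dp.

(0.5698, -0.7334, 3.7972)

step 1: θ'=1.0472 (straight) → pose (3.9375, -1.4743, 1.0472)
step 2: θ'=1.0472 (straight) → pose (2.0625, -4.7219, 1.0472)
step 3: θ'=2.9222 (R=2.6667) → pose (0.3335, -0.7858, 2.9222)
step 4: θ'=3.7972 (R=-0.2857) → pose (0.5698, -0.7334, 3.7972)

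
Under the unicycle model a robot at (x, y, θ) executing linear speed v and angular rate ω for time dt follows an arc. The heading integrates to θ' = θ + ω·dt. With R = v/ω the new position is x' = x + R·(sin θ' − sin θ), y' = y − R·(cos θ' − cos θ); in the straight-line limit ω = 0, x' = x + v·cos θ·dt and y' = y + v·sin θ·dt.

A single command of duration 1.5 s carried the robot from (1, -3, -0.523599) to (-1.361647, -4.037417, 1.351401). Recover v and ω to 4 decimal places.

v = -2.0000, ω = 1.2500

Δθ = 1.351401 − -0.523599 = 1.875000
ω = Δθ/dt = 1.875000/1.5 = 1.2500
R = Δx/(sin θ' − sin θ) = -1.6000
v = R·ω = -1.6000·1.2500 = -2.0000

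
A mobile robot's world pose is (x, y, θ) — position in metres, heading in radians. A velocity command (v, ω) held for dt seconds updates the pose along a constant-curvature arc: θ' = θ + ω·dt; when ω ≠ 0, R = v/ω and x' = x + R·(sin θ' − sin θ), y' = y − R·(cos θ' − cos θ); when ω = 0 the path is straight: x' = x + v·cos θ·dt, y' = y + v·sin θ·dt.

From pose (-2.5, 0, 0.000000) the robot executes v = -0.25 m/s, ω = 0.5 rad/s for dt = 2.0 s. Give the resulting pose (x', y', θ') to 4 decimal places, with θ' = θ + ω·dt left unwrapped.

(-2.9207, -0.2298, 1.0000)

θ' = 0.0000 + 0.5·2.0 = 1.0000
R = v/ω = -0.25/0.5 = -0.5000
x' = -2.5 + -0.5000·(sin 1.0000 − sin 0.0000) = -2.9207
y' = 0 − -0.5000·(cos 1.0000 − cos 0.0000) = -0.2298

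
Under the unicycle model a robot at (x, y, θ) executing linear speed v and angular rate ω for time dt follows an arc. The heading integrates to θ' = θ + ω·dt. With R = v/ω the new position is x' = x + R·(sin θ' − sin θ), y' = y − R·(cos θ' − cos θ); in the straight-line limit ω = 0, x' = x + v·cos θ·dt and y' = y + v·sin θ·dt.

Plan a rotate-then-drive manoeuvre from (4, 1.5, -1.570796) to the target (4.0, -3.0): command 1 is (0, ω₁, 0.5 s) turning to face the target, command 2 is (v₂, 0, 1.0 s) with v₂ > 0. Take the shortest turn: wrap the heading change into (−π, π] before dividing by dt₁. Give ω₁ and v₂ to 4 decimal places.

heading to target = atan2(-3−1.5, 4−4) = -1.5708
Δθ = wrap(-1.5708 − -1.5708) = 0.0000; ω₁ = Δθ/dt₁ = 0.0000
distance = √((4−4)² + (-3−1.5)²) = 4.5000; v₂ = distance/dt₂ = 4.5000

ω₁ = 0.0000, v₂ = 4.5000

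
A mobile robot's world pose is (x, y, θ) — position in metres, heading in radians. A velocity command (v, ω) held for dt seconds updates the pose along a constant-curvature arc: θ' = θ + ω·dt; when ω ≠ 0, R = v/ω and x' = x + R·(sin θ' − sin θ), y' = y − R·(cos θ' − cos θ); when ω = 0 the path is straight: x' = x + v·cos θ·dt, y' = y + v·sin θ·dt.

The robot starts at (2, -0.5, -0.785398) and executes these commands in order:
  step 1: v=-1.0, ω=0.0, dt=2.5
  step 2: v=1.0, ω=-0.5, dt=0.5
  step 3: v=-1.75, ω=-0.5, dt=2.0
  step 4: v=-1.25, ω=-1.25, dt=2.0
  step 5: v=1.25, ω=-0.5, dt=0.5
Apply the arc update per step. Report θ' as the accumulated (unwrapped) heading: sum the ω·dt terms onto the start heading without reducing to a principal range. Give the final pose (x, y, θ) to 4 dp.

step 1: θ'=-0.7854 (straight) → pose (0.2322, 1.2678, -0.7854)
step 2: θ'=-1.0354 (R=-2.0000) → pose (0.5382, 0.8739, -1.0354)
step 3: θ'=-2.0354 (R=3.5000) → pose (0.4194, 4.2278, -2.0354)
step 4: θ'=-4.5354 (R=1.0000) → pose (2.2978, 3.9558, -4.5354)
step 5: θ'=-4.7854 (R=-2.5000) → pose (2.2654, 4.5783, -4.7854)

(2.2654, 4.5783, -4.7854)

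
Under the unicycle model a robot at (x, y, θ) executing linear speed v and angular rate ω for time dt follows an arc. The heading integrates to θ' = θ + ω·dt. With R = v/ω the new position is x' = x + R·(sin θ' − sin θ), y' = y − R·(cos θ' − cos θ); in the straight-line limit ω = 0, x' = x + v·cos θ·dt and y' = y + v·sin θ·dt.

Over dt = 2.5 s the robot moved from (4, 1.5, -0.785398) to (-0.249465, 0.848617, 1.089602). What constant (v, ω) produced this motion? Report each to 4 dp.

Δθ = 1.089602 − -0.785398 = 1.875000
ω = Δθ/dt = 1.875000/2.5 = 0.7500
R = Δx/(sin θ' − sin θ) = -2.6667
v = R·ω = -2.6667·0.7500 = -2.0000

v = -2.0000, ω = 0.7500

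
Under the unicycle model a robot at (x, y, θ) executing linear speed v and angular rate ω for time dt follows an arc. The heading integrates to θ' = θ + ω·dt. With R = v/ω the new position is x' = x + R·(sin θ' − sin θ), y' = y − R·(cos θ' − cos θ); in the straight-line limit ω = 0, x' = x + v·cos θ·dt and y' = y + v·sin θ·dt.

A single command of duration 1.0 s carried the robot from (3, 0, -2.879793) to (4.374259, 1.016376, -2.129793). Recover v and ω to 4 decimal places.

Δθ = -2.129793 − -2.879793 = 0.750000
ω = Δθ/dt = 0.750000/1.0 = 0.7500
R = Δx/(sin θ' − sin θ) = -2.3333
v = R·ω = -2.3333·0.7500 = -1.7500

v = -1.7500, ω = 0.7500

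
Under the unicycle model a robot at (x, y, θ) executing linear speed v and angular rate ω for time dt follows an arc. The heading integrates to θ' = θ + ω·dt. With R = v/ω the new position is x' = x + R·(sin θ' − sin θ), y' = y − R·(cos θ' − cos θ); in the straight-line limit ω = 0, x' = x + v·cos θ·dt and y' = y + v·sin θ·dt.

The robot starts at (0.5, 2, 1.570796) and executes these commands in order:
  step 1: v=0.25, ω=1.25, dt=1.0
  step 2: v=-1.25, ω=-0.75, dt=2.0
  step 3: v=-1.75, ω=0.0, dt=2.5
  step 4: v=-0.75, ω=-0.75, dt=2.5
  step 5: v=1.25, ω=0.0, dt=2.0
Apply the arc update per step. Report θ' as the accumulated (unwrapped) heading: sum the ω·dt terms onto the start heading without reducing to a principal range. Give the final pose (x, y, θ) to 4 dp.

(1.0006, -5.9618, -0.5542)

step 1: θ'=2.8208 (R=0.2000) → pose (0.3631, 2.1898, 2.8208)
step 2: θ'=1.3208 (R=1.6667) → pose (1.4524, 0.1958, 1.3208)
step 3: θ'=1.3208 (straight) → pose (0.3700, -4.0432, 1.3208)
step 4: θ'=-0.5542 (R=1.0000) → pose (-1.1252, -4.6461, -0.5542)
step 5: θ'=-0.5542 (straight) → pose (1.0006, -5.9618, -0.5542)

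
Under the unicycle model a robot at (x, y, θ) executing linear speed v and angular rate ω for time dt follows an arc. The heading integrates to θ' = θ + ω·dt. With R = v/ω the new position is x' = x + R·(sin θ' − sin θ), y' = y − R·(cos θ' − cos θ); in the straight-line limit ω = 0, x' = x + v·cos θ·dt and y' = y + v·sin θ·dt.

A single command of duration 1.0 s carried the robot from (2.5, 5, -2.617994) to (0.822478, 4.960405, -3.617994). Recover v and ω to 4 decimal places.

Δθ = -3.617994 − -2.617994 = -1.000000
ω = Δθ/dt = -1.000000/1.0 = -1.0000
R = Δx/(sin θ' − sin θ) = -1.7500
v = R·ω = -1.7500·-1.0000 = 1.7500

v = 1.7500, ω = -1.0000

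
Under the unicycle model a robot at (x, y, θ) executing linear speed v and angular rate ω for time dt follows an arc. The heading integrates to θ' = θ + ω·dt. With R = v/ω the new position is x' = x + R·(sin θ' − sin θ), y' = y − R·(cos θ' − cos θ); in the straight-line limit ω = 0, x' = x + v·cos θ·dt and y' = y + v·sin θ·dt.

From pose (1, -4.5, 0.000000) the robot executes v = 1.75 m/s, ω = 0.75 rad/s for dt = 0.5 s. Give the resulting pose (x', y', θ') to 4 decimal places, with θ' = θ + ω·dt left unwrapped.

θ' = 0.0000 + 0.75·0.5 = 0.3750
R = v/ω = 1.75/0.75 = 2.3333
x' = 1 + 2.3333·(sin 0.3750 − sin 0.0000) = 1.8546
y' = -4.5 − 2.3333·(cos 0.3750 − cos 0.0000) = -4.3379

(1.8546, -4.3379, 0.3750)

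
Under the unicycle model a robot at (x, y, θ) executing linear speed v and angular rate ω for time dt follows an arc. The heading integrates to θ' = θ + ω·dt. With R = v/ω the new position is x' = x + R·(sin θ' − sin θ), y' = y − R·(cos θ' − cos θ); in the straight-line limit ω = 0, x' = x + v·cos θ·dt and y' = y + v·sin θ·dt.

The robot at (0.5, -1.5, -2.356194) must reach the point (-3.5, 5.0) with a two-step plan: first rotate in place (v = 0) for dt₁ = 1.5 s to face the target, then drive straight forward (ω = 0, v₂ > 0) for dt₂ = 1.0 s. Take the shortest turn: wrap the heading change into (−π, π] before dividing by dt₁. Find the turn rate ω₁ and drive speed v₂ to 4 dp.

heading to target = atan2(5−-1.5, -3.5−0.5) = 2.1225
Δθ = wrap(2.1225 − -2.3562) = -1.8045; ω₁ = Δθ/dt₁ = -1.2030
distance = √((-3.5−0.5)² + (5−-1.5)²) = 7.6322; v₂ = distance/dt₂ = 7.6322

ω₁ = -1.2030, v₂ = 7.6322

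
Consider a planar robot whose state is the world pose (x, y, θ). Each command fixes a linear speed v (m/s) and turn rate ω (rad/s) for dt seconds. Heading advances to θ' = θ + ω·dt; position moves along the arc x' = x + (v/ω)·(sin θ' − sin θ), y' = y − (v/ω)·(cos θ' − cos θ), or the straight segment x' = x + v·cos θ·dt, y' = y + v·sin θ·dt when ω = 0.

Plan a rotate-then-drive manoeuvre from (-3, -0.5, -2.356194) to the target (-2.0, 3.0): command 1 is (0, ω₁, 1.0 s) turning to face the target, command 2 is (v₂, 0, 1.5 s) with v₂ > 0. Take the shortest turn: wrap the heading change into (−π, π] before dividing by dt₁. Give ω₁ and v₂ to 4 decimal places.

ω₁ = -2.6345, v₂ = 2.4267

heading to target = atan2(3−-0.5, -2−-3) = 1.2925
Δθ = wrap(1.2925 − -2.3562) = -2.6345; ω₁ = Δθ/dt₁ = -2.6345
distance = √((-2−-3)² + (3−-0.5)²) = 3.6401; v₂ = distance/dt₂ = 2.4267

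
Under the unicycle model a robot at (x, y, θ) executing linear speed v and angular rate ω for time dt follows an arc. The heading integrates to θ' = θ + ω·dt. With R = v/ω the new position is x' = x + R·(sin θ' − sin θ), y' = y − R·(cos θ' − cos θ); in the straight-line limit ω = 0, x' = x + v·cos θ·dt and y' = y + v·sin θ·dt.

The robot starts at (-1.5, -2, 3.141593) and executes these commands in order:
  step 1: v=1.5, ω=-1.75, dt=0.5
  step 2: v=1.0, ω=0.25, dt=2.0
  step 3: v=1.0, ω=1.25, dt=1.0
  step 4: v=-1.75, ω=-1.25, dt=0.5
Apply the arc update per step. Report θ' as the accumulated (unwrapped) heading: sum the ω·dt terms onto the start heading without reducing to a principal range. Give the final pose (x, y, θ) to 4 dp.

(-3.9418, -0.3068, 3.3916)

step 1: θ'=2.2666 (R=-0.8571) → pose (-2.1579, -1.6923, 2.2666)
step 2: θ'=2.7666 (R=4.0000) → pose (-3.7630, -0.5342, 2.7666)
step 3: θ'=4.0166 (R=0.8000) → pose (-4.6700, -0.7658, 4.0166)
step 4: θ'=3.3916 (R=1.4000) → pose (-3.9418, -0.3068, 3.3916)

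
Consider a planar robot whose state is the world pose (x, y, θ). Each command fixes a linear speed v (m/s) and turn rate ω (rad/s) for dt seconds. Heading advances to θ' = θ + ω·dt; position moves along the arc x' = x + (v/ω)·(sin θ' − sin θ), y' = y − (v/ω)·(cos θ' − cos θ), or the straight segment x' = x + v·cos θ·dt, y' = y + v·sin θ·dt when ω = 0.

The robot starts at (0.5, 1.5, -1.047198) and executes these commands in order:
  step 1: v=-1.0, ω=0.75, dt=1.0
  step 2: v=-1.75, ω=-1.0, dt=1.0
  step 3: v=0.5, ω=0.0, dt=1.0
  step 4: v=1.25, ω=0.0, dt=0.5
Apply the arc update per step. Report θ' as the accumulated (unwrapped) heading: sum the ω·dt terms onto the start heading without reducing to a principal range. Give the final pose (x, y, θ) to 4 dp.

(-1.1327, 2.2255, -1.2972)

step 1: θ'=-0.2972 (R=-1.3333) → pose (-0.2642, 2.1082, -0.2972)
step 2: θ'=-1.2972 (R=1.7500) → pose (-1.4367, 3.3087, -1.2972)
step 3: θ'=-1.2972 (straight) → pose (-1.3016, 2.8272, -1.2972)
step 4: θ'=-1.2972 (straight) → pose (-1.1327, 2.2255, -1.2972)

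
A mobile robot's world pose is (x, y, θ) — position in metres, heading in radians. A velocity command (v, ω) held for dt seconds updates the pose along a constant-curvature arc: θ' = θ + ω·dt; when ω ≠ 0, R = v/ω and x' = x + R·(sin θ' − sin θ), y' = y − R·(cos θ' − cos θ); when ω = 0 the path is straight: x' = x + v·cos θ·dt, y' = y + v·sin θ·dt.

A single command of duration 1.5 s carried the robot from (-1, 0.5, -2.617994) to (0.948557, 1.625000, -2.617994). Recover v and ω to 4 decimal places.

Δθ = -2.617994 − -2.617994 = 0.000000
ω = Δθ/dt = 0.000000/1.5 = 0.0000
ω = 0 → v = (Δx·cos θ + Δy·sin θ)/dt = -1.5000

v = -1.5000, ω = 0.0000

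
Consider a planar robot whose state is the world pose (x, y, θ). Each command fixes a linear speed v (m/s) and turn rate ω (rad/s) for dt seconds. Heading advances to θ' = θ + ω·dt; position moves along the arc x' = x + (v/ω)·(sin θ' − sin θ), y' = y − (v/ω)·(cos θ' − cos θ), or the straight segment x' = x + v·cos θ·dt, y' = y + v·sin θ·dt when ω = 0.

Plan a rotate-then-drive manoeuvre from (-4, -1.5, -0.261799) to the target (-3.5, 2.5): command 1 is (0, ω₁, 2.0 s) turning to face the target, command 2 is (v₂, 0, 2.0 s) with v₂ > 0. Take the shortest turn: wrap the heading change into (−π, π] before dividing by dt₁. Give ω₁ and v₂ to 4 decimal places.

heading to target = atan2(2.5−-1.5, -3.5−-4) = 1.4464
Δθ = wrap(1.4464 − -0.2618) = 1.7082; ω₁ = Δθ/dt₁ = 0.8541
distance = √((-3.5−-4)² + (2.5−-1.5)²) = 4.0311; v₂ = distance/dt₂ = 2.0156

ω₁ = 0.8541, v₂ = 2.0156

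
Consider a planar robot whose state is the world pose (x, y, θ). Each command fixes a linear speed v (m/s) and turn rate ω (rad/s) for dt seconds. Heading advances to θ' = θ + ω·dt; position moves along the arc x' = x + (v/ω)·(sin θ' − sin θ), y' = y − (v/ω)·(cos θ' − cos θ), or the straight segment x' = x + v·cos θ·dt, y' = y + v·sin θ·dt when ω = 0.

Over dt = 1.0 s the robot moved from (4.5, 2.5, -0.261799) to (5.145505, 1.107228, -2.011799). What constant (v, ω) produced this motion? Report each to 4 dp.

v = 1.7500, ω = -1.7500

Δθ = -2.011799 − -0.261799 = -1.750000
ω = Δθ/dt = -1.750000/1.0 = -1.7500
R = −Δy/(cos θ' − cos θ) = -1.0000
v = R·ω = -1.0000·-1.7500 = 1.7500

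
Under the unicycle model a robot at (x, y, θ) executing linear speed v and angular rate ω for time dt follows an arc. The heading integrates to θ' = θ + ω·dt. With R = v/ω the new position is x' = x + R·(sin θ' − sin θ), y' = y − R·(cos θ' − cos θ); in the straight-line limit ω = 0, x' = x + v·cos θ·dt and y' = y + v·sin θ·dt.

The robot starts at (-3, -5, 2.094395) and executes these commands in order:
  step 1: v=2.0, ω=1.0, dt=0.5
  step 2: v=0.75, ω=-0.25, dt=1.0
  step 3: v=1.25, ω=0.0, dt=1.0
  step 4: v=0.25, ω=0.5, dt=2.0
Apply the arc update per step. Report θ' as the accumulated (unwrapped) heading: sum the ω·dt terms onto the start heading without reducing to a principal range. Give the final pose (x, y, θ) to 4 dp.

step 1: θ'=2.5944 (R=2.0000) → pose (-3.6915, -4.2920, 2.5944)
step 2: θ'=2.3444 (R=-3.0000) → pose (-4.2768, -3.8262, 2.3444)
step 3: θ'=2.3444 (straight) → pose (-5.1502, -2.9320, 2.3444)
step 4: θ'=3.3444 (R=0.5000) → pose (-5.6086, -2.7916, 3.3444)

(-5.6086, -2.7916, 3.3444)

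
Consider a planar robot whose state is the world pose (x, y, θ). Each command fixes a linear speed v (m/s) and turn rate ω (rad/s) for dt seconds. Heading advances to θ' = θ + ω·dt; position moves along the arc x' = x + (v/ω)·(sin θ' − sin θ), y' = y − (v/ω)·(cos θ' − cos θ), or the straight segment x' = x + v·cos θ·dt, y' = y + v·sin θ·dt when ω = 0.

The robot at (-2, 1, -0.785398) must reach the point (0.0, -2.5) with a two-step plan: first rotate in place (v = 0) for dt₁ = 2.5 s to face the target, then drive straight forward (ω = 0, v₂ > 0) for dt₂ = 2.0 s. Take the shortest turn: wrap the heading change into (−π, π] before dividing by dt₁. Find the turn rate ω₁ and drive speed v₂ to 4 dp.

ω₁ = -0.1065, v₂ = 2.0156

heading to target = atan2(-2.5−1, 0−-2) = -1.0517
Δθ = wrap(-1.0517 − -0.7854) = -0.2663; ω₁ = Δθ/dt₁ = -0.1065
distance = √((0−-2)² + (-2.5−1)²) = 4.0311; v₂ = distance/dt₂ = 2.0156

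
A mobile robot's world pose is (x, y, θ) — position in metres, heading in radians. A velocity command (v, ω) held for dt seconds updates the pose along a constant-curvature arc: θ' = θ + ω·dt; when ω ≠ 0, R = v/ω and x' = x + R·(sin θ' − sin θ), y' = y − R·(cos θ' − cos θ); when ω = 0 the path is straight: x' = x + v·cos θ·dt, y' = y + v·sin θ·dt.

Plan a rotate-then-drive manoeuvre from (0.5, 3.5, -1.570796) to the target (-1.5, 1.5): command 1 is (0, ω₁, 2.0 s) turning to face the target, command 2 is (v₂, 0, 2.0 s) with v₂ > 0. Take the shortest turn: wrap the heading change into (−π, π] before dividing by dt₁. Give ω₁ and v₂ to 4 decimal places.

heading to target = atan2(1.5−3.5, -1.5−0.5) = -2.3562
Δθ = wrap(-2.3562 − -1.5708) = -0.7854; ω₁ = Δθ/dt₁ = -0.3927
distance = √((-1.5−0.5)² + (1.5−3.5)²) = 2.8284; v₂ = distance/dt₂ = 1.4142

ω₁ = -0.3927, v₂ = 1.4142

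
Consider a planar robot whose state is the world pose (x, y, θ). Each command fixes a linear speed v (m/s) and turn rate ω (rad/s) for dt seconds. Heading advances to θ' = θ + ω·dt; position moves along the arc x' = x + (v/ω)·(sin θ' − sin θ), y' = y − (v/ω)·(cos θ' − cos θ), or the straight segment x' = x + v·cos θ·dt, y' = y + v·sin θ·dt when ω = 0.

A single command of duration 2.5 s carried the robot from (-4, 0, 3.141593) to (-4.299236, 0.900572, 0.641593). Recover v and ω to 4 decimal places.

v = 0.5000, ω = -1.0000

Δθ = 0.641593 − 3.141593 = -2.500000
ω = Δθ/dt = -2.500000/2.5 = -1.0000
R = −Δy/(cos θ' − cos θ) = -0.5000
v = R·ω = -0.5000·-1.0000 = 0.5000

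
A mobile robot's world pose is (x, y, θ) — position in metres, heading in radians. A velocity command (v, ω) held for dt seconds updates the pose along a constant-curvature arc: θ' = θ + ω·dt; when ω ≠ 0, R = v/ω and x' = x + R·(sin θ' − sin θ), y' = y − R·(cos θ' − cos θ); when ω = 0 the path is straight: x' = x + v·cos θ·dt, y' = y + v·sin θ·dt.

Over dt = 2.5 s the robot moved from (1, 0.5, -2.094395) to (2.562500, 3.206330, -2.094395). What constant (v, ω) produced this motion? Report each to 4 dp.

v = -1.2500, ω = 0.0000

Δθ = -2.094395 − -2.094395 = 0.000000
ω = Δθ/dt = 0.000000/2.5 = 0.0000
ω = 0 → v = (Δx·cos θ + Δy·sin θ)/dt = -1.2500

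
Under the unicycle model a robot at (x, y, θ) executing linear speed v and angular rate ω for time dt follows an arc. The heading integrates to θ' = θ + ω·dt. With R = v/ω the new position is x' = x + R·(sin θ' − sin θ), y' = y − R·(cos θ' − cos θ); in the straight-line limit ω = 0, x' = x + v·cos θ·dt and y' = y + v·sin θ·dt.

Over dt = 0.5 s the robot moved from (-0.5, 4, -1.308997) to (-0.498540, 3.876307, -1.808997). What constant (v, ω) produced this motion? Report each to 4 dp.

v = 0.2500, ω = -1.0000

Δθ = -1.808997 − -1.308997 = -0.500000
ω = Δθ/dt = -0.500000/0.5 = -1.0000
R = −Δy/(cos θ' − cos θ) = -0.2500
v = R·ω = -0.2500·-1.0000 = 0.2500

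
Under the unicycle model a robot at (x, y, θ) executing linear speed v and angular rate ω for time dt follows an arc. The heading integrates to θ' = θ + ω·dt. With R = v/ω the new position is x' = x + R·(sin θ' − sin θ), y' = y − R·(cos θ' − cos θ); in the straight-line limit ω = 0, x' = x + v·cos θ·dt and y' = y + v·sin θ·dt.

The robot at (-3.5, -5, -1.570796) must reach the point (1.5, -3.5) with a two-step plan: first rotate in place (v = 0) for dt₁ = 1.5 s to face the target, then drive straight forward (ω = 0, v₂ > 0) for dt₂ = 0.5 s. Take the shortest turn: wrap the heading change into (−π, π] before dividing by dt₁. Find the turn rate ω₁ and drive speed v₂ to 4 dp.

ω₁ = 1.2415, v₂ = 10.4403

heading to target = atan2(-3.5−-5, 1.5−-3.5) = 0.2915
Δθ = wrap(0.2915 − -1.5708) = 1.8623; ω₁ = Δθ/dt₁ = 1.2415
distance = √((1.5−-3.5)² + (-3.5−-5)²) = 5.2202; v₂ = distance/dt₂ = 10.4403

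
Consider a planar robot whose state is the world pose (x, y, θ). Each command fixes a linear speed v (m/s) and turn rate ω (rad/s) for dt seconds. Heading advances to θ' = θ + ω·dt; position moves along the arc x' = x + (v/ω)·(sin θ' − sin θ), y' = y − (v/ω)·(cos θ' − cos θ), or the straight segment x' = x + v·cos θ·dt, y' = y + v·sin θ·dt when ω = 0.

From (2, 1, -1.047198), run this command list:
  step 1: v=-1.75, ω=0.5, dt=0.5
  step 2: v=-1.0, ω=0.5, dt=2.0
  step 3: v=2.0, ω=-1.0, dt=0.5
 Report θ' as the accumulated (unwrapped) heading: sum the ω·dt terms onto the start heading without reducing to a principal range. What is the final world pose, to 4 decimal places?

step 1: θ'=-0.7972 (R=-3.5000) → pose (1.4728, 1.6955, -0.7972)
step 2: θ'=0.2028 (R=-2.0000) → pose (-0.3608, 2.2571, 0.2028)
step 3: θ'=-0.2972 (R=-2.0000) → pose (0.6277, 2.2104, -0.2972)

(0.6277, 2.2104, -0.2972)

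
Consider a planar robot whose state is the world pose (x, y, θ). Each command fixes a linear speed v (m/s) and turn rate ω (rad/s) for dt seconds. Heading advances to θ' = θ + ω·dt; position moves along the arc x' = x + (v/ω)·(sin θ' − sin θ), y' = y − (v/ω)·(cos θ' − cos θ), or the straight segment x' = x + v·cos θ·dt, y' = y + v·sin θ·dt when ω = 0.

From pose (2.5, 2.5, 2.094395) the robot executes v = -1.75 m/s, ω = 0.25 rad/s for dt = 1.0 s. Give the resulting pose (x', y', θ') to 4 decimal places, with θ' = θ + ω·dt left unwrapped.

θ' = 2.0944 + 0.25·1.0 = 2.3444
R = v/ω = -1.75/0.25 = -7.0000
x' = 2.5 + -7.0000·(sin 2.3444 − sin 2.0944) = 3.5544
y' = 2.5 − -7.0000·(cos 2.3444 − cos 2.0944) = 1.1090

(3.5544, 1.1090, 2.3444)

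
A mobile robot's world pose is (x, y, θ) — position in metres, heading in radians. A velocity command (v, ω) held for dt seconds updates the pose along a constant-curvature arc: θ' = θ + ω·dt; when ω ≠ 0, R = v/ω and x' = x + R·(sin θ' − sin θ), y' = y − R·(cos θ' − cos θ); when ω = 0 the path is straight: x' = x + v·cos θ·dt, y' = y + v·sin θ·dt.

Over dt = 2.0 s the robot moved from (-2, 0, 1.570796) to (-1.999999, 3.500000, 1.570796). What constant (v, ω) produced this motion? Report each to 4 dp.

v = 1.7500, ω = 0.0000

Δθ = 1.570796 − 1.570796 = 0.000000
ω = Δθ/dt = 0.000000/2.0 = 0.0000
ω = 0 → v = (Δx·cos θ + Δy·sin θ)/dt = 1.7500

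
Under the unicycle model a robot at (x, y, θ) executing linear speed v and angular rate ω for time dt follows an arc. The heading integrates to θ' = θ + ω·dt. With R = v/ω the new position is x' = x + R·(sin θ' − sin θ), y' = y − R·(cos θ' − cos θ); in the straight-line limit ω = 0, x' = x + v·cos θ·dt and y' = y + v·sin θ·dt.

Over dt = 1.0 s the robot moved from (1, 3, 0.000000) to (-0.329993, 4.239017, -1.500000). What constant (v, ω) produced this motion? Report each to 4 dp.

v = -2.0000, ω = -1.5000

Δθ = -1.500000 − 0.000000 = -1.500000
ω = Δθ/dt = -1.500000/1.0 = -1.5000
R = Δx/(sin θ' − sin θ) = 1.3333
v = R·ω = 1.3333·-1.5000 = -2.0000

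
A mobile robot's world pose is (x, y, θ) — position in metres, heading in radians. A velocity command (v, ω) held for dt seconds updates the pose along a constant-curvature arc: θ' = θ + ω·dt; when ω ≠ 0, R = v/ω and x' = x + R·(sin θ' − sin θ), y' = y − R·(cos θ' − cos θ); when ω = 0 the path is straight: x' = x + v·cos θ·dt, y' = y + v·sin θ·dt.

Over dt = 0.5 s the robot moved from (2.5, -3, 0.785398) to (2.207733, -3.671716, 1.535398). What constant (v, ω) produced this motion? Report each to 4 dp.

v = -1.5000, ω = 1.5000

Δθ = 1.535398 − 0.785398 = 0.750000
ω = Δθ/dt = 0.750000/0.5 = 1.5000
R = −Δy/(cos θ' − cos θ) = -1.0000
v = R·ω = -1.0000·1.5000 = -1.5000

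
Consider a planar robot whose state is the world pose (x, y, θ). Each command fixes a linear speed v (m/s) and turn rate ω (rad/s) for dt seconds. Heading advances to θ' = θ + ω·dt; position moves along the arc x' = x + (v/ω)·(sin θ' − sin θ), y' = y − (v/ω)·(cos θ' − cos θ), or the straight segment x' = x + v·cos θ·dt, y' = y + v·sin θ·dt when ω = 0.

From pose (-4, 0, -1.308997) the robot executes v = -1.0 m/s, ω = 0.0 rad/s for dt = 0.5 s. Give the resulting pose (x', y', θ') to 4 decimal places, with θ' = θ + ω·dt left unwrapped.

θ' = -1.3090 + 0.0·0.5 = -1.3090
ω = 0 → straight: x' = -4 + -1.0·cos(-1.3090)·0.5 = -4.1294
y' = 0 + -1.0·sin(-1.3090)·0.5 = 0.4830

(-4.1294, 0.4830, -1.3090)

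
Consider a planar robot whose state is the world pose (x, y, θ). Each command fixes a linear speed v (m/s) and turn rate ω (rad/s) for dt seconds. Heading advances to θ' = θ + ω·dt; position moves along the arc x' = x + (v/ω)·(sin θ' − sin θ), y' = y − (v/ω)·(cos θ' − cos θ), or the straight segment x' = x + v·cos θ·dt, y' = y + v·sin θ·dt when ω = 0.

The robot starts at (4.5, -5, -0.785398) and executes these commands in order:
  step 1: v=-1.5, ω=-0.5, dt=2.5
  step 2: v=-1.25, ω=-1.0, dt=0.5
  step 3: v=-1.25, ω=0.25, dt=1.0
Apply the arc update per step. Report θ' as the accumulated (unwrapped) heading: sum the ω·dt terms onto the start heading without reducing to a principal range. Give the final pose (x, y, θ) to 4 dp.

step 1: θ'=-2.0354 (R=3.0000) → pose (3.9393, -1.5345, -2.0354)
step 2: θ'=-2.5354 (R=1.2500) → pose (4.3446, -1.0673, -2.5354)
step 3: θ'=-2.2854 (R=-5.0000) → pose (5.2727, -0.2348, -2.2854)

(5.2727, -0.2348, -2.2854)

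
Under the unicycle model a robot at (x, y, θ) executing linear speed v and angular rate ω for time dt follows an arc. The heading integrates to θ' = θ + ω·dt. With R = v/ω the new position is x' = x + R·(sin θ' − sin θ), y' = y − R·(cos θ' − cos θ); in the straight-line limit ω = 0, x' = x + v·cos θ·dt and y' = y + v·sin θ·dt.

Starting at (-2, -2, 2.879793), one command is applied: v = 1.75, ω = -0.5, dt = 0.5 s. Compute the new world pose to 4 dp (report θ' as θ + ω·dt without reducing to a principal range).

(-2.8082, -1.6708, 2.6298)

θ' = 2.8798 + -0.5·0.5 = 2.6298
R = v/ω = 1.75/-0.5 = -3.5000
x' = -2 + -3.5000·(sin 2.6298 − sin 2.8798) = -2.8082
y' = -2 − -3.5000·(cos 2.6298 − cos 2.8798) = -1.6708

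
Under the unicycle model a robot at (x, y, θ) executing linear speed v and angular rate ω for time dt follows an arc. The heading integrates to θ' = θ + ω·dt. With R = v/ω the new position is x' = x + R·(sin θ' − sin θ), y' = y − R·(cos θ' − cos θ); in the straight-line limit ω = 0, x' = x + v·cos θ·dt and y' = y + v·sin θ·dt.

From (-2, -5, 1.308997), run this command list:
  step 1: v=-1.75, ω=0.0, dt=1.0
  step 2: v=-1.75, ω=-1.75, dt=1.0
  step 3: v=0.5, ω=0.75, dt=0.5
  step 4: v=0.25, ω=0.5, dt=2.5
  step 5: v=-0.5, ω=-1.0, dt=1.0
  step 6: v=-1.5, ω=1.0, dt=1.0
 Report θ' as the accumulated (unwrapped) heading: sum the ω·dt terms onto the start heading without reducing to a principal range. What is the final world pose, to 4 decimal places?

(-4.5954, -8.2997, 1.1840)

step 1: θ'=1.3090 (straight) → pose (-2.4529, -6.6904, 1.3090)
step 2: θ'=-0.4410 (R=1.0000) → pose (-3.8457, -7.3359, -0.4410)
step 3: θ'=-0.0660 (R=0.6667) → pose (-3.6051, -7.3982, -0.0660)
step 4: θ'=1.1840 (R=0.5000) → pose (-3.1091, -7.0879, 1.1840)
step 5: θ'=0.1840 (R=0.5000) → pose (-3.4807, -7.3909, 0.1840)
step 6: θ'=1.1840 (R=-1.5000) → pose (-4.5954, -8.2997, 1.1840)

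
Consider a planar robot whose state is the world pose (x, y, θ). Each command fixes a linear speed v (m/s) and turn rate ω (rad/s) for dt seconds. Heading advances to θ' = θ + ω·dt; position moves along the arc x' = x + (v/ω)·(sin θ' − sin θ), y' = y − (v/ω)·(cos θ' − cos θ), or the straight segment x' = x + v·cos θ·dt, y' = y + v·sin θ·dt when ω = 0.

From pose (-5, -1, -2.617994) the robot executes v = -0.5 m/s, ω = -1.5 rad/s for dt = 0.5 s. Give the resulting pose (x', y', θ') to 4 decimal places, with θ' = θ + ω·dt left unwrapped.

(-4.7585, -0.9638, -3.3680)

θ' = -2.6180 + -1.5·0.5 = -3.3680
R = v/ω = -0.5/-1.5 = 0.3333
x' = -5 + 0.3333·(sin -3.3680 − sin -2.6180) = -4.7585
y' = -1 − 0.3333·(cos -3.3680 − cos -2.6180) = -0.9638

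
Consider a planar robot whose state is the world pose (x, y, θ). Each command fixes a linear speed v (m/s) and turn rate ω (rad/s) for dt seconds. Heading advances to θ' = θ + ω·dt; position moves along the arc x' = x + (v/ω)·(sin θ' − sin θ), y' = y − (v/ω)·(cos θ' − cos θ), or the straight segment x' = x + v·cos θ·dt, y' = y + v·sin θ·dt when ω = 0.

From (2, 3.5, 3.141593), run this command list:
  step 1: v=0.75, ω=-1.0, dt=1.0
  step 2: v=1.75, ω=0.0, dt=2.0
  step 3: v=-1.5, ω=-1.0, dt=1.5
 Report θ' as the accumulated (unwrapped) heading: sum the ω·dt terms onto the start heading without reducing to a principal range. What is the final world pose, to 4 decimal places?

(-0.8867, 4.7778, 0.6416)

step 1: θ'=2.1416 (R=-0.7500) → pose (1.3689, 3.8448, 2.1416)
step 2: θ'=2.1416 (straight) → pose (-0.5222, 6.7899, 2.1416)
step 3: θ'=0.6416 (R=1.5000) → pose (-0.8867, 4.7778, 0.6416)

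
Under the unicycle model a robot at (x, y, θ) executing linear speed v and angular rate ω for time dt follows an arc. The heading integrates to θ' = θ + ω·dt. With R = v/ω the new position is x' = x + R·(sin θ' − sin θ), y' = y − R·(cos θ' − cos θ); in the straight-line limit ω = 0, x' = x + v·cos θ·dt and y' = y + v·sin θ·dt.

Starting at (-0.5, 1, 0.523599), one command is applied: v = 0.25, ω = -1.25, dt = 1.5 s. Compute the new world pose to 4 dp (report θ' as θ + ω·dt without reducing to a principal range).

(-0.2048, 0.8703, -1.3514)

θ' = 0.5236 + -1.25·1.5 = -1.3514
R = v/ω = 0.25/-1.25 = -0.2000
x' = -0.5 + -0.2000·(sin -1.3514 − sin 0.5236) = -0.2048
y' = 1 − -0.2000·(cos -1.3514 − cos 0.5236) = 0.8703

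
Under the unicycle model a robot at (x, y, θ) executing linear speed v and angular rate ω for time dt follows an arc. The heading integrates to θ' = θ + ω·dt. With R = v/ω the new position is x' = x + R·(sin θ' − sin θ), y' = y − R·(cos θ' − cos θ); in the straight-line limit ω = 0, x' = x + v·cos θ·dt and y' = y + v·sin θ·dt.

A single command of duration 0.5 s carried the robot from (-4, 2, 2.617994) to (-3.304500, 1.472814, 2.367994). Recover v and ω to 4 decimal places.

v = -1.7500, ω = -0.5000

Δθ = 2.367994 − 2.617994 = -0.250000
ω = Δθ/dt = -0.250000/0.5 = -0.5000
R = Δx/(sin θ' − sin θ) = 3.5000
v = R·ω = 3.5000·-0.5000 = -1.7500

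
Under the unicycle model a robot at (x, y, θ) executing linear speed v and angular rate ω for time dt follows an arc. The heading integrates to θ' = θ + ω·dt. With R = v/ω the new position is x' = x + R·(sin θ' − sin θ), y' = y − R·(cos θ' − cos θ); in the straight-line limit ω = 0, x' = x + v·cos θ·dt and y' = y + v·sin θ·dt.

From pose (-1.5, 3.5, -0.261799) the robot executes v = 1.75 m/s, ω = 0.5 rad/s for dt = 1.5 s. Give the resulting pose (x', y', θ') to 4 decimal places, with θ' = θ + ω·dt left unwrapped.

θ' = -0.2618 + 0.5·1.5 = 0.4882
R = v/ω = 1.75/0.5 = 3.5000
x' = -1.5 + 3.5000·(sin 0.4882 − sin -0.2618) = 1.0475
y' = 3.5 − 3.5000·(cos 0.4882 − cos -0.2618) = 3.7896

(1.0475, 3.7896, 0.4882)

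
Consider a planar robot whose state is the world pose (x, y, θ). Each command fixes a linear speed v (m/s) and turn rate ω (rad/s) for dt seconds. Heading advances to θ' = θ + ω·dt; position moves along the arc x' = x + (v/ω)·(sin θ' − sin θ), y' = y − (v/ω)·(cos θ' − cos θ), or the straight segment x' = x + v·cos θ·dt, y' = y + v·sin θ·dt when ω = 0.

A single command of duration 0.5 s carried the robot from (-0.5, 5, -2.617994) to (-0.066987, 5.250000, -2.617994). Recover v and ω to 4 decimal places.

Δθ = -2.617994 − -2.617994 = 0.000000
ω = Δθ/dt = 0.000000/0.5 = 0.0000
ω = 0 → v = (Δx·cos θ + Δy·sin θ)/dt = -1.0000

v = -1.0000, ω = 0.0000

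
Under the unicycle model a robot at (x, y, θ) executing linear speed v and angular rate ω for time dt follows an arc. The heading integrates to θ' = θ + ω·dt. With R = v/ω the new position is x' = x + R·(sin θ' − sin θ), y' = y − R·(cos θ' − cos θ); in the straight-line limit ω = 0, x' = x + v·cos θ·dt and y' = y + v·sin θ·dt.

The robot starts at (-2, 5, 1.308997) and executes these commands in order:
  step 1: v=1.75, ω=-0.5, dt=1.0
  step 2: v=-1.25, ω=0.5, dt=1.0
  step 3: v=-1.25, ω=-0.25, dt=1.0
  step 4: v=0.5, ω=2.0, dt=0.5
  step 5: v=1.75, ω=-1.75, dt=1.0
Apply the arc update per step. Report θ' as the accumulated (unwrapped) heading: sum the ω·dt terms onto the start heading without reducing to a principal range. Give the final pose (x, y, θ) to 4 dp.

step 1: θ'=0.8090 (R=-3.5000) → pose (-1.1518, 6.5099, 0.8090)
step 2: θ'=1.3090 (R=-2.5000) → pose (-1.7577, 5.4314, 1.3090)
step 3: θ'=1.0590 (R=5.0000) → pose (-2.2280, 4.2768, 1.0590)
step 4: θ'=2.0590 (R=0.2500) → pose (-2.2251, 4.5165, 2.0590)
step 5: θ'=0.3090 (R=-1.0000) → pose (-1.6461, 5.9381, 0.3090)

(-1.6461, 5.9381, 0.3090)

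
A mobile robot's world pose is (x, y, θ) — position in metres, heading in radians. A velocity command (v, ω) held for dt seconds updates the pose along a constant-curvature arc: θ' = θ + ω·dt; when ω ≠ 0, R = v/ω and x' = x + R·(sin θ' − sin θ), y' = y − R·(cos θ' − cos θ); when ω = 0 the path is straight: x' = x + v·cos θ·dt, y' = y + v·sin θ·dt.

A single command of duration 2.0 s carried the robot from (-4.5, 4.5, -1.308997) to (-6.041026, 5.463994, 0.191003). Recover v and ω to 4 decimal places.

v = -1.0000, ω = 0.7500

Δθ = 0.191003 − -1.308997 = 1.500000
ω = Δθ/dt = 1.500000/2.0 = 0.7500
R = Δx/(sin θ' − sin θ) = -1.3333
v = R·ω = -1.3333·0.7500 = -1.0000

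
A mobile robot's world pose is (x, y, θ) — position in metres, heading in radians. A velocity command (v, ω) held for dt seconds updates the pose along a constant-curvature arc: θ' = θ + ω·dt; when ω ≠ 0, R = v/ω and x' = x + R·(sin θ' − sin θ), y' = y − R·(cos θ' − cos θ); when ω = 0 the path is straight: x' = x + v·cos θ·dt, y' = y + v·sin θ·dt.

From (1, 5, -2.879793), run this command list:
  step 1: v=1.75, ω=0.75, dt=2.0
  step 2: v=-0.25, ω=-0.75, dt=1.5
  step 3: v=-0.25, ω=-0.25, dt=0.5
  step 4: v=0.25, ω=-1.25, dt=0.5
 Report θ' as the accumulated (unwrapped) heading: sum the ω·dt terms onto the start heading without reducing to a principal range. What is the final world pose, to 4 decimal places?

(-0.5736, 2.6780, -3.2548)

step 1: θ'=-1.3798 (R=2.3333) → pose (-0.6870, 2.3032, -1.3798)
step 2: θ'=-2.5048 (R=0.3333) → pose (-0.5579, 2.6345, -2.5048)
step 3: θ'=-2.6298 (R=1.0000) → pose (-0.4530, 2.7023, -2.6298)
step 4: θ'=-3.2548 (R=-0.2000) → pose (-0.5736, 2.6780, -3.2548)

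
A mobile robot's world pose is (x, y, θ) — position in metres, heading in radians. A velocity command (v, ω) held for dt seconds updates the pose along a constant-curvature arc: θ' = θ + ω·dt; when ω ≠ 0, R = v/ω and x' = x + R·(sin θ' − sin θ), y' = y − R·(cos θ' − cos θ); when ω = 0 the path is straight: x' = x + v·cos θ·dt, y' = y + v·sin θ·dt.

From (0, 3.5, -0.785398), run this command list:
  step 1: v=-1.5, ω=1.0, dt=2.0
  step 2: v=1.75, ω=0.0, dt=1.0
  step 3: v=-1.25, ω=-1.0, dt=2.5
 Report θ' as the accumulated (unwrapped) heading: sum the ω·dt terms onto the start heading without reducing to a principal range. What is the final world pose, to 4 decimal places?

(-4.2272, 4.6865, -1.2854)

step 1: θ'=1.2146 (R=-1.5000) → pose (-2.4665, 2.9624, 1.2146)
step 2: θ'=1.2146 (straight) → pose (-1.8563, 4.6026, 1.2146)
step 3: θ'=-1.2854 (R=1.2500) → pose (-4.2272, 4.6865, -1.2854)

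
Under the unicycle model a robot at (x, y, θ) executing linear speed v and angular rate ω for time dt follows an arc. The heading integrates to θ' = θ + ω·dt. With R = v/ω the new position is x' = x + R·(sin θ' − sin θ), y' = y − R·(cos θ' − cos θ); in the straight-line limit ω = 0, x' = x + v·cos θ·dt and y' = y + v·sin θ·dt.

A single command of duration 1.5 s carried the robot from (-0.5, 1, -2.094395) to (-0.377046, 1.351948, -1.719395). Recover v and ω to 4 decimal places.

v = -0.2500, ω = 0.2500

Δθ = -1.719395 − -2.094395 = 0.375000
ω = Δθ/dt = 0.375000/1.5 = 0.2500
R = −Δy/(cos θ' − cos θ) = -1.0000
v = R·ω = -1.0000·0.2500 = -0.2500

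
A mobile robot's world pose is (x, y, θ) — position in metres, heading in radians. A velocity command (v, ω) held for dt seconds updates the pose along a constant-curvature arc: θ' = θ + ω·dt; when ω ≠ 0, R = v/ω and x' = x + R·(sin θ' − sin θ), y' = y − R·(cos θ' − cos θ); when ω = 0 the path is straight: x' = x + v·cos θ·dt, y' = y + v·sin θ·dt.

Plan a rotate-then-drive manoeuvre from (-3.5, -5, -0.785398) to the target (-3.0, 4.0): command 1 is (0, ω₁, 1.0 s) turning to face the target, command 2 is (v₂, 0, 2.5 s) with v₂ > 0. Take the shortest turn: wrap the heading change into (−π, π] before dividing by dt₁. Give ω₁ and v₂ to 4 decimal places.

ω₁ = 2.3007, v₂ = 3.6056

heading to target = atan2(4−-5, -3−-3.5) = 1.5153
Δθ = wrap(1.5153 − -0.7854) = 2.3007; ω₁ = Δθ/dt₁ = 2.3007
distance = √((-3−-3.5)² + (4−-5)²) = 9.0139; v₂ = distance/dt₂ = 3.6056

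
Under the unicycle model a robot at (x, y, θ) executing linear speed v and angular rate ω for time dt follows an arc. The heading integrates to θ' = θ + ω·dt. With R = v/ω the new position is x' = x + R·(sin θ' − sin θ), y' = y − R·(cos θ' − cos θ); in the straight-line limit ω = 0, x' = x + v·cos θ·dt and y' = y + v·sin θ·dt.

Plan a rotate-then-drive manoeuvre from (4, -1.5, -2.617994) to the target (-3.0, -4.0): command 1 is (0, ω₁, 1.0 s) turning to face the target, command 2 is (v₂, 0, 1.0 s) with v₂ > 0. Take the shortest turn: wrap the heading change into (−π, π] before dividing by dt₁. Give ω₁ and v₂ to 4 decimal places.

ω₁ = -0.1806, v₂ = 7.4330

heading to target = atan2(-4−-1.5, -3−4) = -2.7986
Δθ = wrap(-2.7986 − -2.6180) = -0.1806; ω₁ = Δθ/dt₁ = -0.1806
distance = √((-3−4)² + (-4−-1.5)²) = 7.4330; v₂ = distance/dt₂ = 7.4330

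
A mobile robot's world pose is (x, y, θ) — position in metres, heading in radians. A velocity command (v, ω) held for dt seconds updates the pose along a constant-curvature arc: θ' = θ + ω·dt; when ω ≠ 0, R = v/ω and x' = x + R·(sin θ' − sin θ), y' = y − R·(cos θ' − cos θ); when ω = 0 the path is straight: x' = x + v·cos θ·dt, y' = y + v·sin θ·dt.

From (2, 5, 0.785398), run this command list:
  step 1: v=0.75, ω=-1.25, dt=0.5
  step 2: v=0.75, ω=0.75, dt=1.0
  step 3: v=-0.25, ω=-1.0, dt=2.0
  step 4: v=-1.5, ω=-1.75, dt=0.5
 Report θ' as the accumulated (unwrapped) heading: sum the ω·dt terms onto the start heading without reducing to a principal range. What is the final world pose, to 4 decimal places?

step 1: θ'=0.1604 (R=-0.6000) → pose (2.3284, 5.1680, 0.1604)
step 2: θ'=0.9104 (R=1.0000) → pose (2.9585, 5.5418, 0.9104)
step 3: θ'=-1.0896 (R=0.2500) → pose (2.5394, 5.5794, -1.0896)
step 4: θ'=-1.9646 (R=0.8571) → pose (2.5077, 6.3050, -1.9646)

(2.5077, 6.3050, -1.9646)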